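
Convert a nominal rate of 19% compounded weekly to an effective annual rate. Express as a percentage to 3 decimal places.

One year is 52 periods at 0.00365385 each: (1 + 0.00365385)^52 ≈ 1.208831.
EAR = 1.208831 − 1 ≈ 20.88309%.

20.883%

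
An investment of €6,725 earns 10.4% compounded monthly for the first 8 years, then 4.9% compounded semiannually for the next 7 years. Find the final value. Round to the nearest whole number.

€21,609

After 8 years at 10.4%: 6,725 × 2.2896875404 ≈ 15,398.1487.
Then 7 years at 4.9%: 15,398.1487 × 1.4033547803 ≈ 21,609.0656.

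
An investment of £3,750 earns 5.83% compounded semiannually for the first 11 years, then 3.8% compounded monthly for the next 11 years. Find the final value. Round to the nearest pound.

Phase 1: 3,750·(1 + 0.02915)^22 ≈ 7,056.0588.
Phase 2: 7,056.0588·(1 + 0.038/12)^132 ≈ 10,710.5176.

£10,711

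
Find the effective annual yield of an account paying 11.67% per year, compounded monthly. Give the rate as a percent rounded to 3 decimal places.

12.315%

EAR = (1 + 11.67%/12)^12 − 1 = (1 + 0.009725)^12 − 1.
(1 + 0.009725)^12 ≈ 1.123149, so EAR ≈ 12.31488%.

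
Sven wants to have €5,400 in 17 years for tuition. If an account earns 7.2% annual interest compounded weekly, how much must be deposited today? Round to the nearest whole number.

€1,589

Growth factor = (1 + 0.072/52)^884 ≈ 3.397885739.
P = 5,400/3.397885739 ≈ 1,589.2235.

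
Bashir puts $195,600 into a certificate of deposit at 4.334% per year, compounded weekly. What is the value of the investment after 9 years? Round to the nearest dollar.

$288,868

Periodic rate = 4.334%/52 = 0.000833462; periods = 52·9 = 468.
A = 195,600·(1 + 0.04334/52)^468 ≈ 195,600·1.47682947057 ≈ 288,867.8444.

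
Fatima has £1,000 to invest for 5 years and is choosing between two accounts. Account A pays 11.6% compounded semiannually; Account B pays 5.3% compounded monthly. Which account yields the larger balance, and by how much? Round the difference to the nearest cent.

Account A, by £454.67

Account A growth factor: (1 + 0.058)^10 ≈ 1.757343571; balance ≈ 1,757.3436.
Account B growth factor: (1 + 0.053/12)^60 ≈ 1.302670657; balance ≈ 1,302.6707.
Account A is larger by 454.6729.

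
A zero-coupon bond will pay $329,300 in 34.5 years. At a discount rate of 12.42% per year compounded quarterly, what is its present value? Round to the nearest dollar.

$4,842

Growth factor = (1 + 0.03105)^138 ≈ 68.0146187747.
P = 329,300/68.0146187747 ≈ 4,841.6062.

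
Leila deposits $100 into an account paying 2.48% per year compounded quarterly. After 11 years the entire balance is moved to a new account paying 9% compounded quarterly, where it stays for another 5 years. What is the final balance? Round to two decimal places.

$204.82

After 11 years at 2.48%: 100 × 1.31253161 ≈ 131.2532.
Then 5 years at 9%: 131.2532 × 1.5605092 ≈ 204.8218.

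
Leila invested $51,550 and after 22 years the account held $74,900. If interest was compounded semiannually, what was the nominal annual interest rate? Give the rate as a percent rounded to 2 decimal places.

(1 + r/2)^44 = 74,900/51,550 = 1.45296.
1 + r/2 = 1.45296^(1/44) ≈ 1.008527, so r/2 ≈ 0.0085271.
r ≈ 2·0.0085271 = 1.70542%.

1.71%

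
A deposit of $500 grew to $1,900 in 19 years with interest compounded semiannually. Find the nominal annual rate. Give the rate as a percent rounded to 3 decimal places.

The 38-period growth factor is 1,900/500 = 3.8.
r/2 = 3.8^(1/38) − 1 ≈ 0.035756, so r ≈ 2·0.035756 = 7.15120%.

7.151%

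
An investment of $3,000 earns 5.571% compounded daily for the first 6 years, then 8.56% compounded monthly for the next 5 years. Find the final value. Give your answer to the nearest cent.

$6,419.42

After 6 years at 5.571%: 3,000 × 1.396870662 ≈ 4,190.6120.
Then 5 years at 8.56%: 4,190.6120 × 1.531856943 ≈ 6,419.4181.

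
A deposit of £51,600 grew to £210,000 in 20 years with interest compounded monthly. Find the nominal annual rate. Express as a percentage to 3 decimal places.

The 240-period growth factor is 210,000/51,600 = 4.06977.
r/12 = 4.06977^(1/240) − 1 ≈ 0.00586541, so r ≈ 12·0.00586541 = 7.03849%.

7.038%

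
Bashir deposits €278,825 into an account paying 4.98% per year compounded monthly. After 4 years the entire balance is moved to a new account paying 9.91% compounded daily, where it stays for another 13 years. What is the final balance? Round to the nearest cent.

€1,233,359.82

After 4 years at 4.98%: 278,825 × 1.219923070789 ≈ 340,145.0502.
Then 13 years at 9.91%: 340,145.0502 × 3.625981972226 ≈ 1,233,359.8200.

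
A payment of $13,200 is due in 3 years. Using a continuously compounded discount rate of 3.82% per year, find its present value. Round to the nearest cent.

$11,770.74

P = A·e^(−rt) = 13,200·e^(−0.1146).
e^(−0.1146) ≈ 0.89172276168, so P ≈ 11,770.7405.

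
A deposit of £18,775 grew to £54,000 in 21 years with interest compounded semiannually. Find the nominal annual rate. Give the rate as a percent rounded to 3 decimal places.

The 42-period growth factor is 54,000/18,775 = 2.87617.
r/2 = 2.87617^(1/42) − 1 ≈ 0.0254728, so r ≈ 2·0.0254728 = 5.09456%.

5.095%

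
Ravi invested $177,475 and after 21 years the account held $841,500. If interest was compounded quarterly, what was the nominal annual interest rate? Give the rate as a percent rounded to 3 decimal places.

The 84-period growth factor is 841,500/177,475 = 4.74151.
r/4 = 4.74151^(1/84) − 1 ≈ 0.0187008, so r ≈ 4·0.0187008 = 7.48030%.

7.480%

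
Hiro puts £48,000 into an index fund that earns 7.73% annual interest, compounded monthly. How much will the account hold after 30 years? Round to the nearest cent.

Growth factor = (1 + 0.0773/12)^360 ≈ 10.0901813659.
A ≈ 48,000 × 10.0901813659 ≈ 484,328.7056.

£484,328.71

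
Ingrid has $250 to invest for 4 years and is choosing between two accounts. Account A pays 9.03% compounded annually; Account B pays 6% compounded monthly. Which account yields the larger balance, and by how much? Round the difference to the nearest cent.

Account A, by $35.66

Account A growth factor: (1 + 0.0903)^4 ≈ 1.41313629; balance ≈ 353.2841.
Account B growth factor: (1 + 0.005)^48 ≈ 1.27048916; balance ≈ 317.6223.
Account A is larger by 35.6618.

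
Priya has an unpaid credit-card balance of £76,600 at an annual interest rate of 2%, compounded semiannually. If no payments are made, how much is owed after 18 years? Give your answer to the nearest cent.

£109,596.89

Periodic rate = 2%/2 = 0.01; periods = 2·18 = 36.
A = 76,600·(1 + 0.01)^36 ≈ 76,600·1.43076878359 ≈ 109,596.8888.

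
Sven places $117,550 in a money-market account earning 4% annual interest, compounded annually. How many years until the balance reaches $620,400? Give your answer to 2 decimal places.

42.41 years

(1 + 0.04)^t = 620,400/117,550 = 5.2778.
t·ln(1 + 0.04) = ln(5.2778); t = 1.6635/0.0392207 ≈ 42.4138.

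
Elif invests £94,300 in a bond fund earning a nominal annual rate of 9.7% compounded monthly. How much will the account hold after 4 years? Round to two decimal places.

£138,784.37

Growth factor = (1 + 0.097/12)^48 ≈ 1.47173243356.
A ≈ 94,300 × 1.47173243356 ≈ 138,784.3685.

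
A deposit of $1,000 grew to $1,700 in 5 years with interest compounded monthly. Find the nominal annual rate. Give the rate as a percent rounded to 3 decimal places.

(1 + r/12)^60 = 1,700/1,000 = 1.7.
1 + r/12 = 1.7^(1/60) ≈ 1.008883, so r/12 ≈ 0.00888303.
r ≈ 12·0.00888303 = 10.65963%.

10.660%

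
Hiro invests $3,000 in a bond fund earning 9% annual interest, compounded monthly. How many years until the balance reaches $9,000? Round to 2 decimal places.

We need (1 + 0.0075)^(12t) = 3, so 12t = ln 3 / ln 1.0075 ≈ 147.0303.
t ≈ 147.0303/12 = 12.2525 years.

12.25 years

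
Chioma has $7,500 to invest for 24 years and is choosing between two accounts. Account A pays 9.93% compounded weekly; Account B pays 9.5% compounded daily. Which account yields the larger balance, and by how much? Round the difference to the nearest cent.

Account A, by $7,808.61

Account A growth factor: (1 + 0.0993/52)^1248 ≈ 10.814927925; balance ≈ 81,111.9594.
Account B growth factor: (1 + 0.095/365)^8760 ≈ 9.7737804813; balance ≈ 73,303.3536.
Account A is larger by 7,808.6058.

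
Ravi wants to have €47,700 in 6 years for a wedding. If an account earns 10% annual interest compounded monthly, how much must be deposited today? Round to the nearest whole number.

€26,243

Growth factor = (1 + 0.1/12)^72 ≈ 1.8175942802.
P = 47,700/1.8175942802 ≈ 26,243.4805.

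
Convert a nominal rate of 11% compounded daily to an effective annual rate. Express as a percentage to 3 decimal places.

11.626%

EAR = (1 + 11%/365)^365 − 1 = (1 + 0.00030137)^365 − 1.
(1 + 0.00030137)^365 ≈ 1.11626, so EAR ≈ 11.62596%.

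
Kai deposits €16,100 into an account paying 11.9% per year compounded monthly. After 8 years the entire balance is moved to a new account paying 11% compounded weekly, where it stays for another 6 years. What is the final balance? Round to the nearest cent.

€80,272.96

After 8 years at 11.9%: 16,100 × 2.5787651054 ≈ 41,518.1182.
Then 6 years at 11%: 41,518.1182 × 1.9334440722 ≈ 80,272.9595.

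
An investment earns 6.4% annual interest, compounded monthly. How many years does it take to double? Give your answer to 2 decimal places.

(1 + 0.00533333)^(12t) = 2.
12t = ln 2 / ln(1 + 0.00533333) ≈ 0.69315/0.00531916 ≈ 130.3114.
t ≈ 10.8593.

10.86 years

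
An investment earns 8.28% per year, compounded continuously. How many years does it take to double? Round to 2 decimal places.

8.37 years

e^(0.0828t) = 2, so 0.0828t = ln 2 ≈ 0.69315.
t ≈ 0.69315/0.0828 ≈ 8.3713.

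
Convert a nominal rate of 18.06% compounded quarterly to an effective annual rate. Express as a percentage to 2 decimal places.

One year is 4 periods at 0.04515 each: (1 + 0.04515)^4 ≈ 1.193203.
EAR = 1.193203 − 1 ≈ 19.32034%.

19.32%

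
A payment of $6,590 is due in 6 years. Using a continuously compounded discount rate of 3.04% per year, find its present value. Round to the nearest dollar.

P = A·e^(−rt) = 6,590·e^(−0.1824).
e^(−0.1824) ≈ 0.8332679666, so P ≈ 5,491.2359.

$5,491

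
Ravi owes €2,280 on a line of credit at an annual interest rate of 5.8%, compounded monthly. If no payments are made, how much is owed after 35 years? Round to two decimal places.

Growth factor = (1 + 0.058/12)^420 ≈ 7.5769437358.
A ≈ 2,280 × 7.5769437358 ≈ 17,275.4317.

€17,275.43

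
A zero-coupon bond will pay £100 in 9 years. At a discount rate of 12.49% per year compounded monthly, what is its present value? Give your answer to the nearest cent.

£32.68

Growth factor = (1 + 0.1249/12)^108 ≈ 3.0596186.
P = 100/3.0596186 ≈ 32.6838.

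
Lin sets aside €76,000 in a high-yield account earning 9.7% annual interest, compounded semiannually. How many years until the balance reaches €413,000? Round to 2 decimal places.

17.87 years

(1 + 0.0485)^(2t) = 413,000/76,000 = 5.4342.
2t·ln(1 + 0.0485) = ln(5.4342); 2t = 1.6927/0.0473606 ≈ 35.7410.
t ≈ 17.8705 years.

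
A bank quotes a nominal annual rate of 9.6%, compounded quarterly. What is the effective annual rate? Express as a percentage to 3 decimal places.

EAR = (1 + 9.6%/4)^4 − 1 = (1 + 0.024)^4 − 1.
(1 + 0.024)^4 ≈ 1.099512, so EAR ≈ 9.95116%.

9.951%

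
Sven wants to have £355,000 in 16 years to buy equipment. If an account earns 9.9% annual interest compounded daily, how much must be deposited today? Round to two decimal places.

Growth factor = (1 + 0.099/365)^5840 ≈ 4.87336772332.
P = 355,000/4.87336772332 ≈ 72,844.9032.

£72,844.90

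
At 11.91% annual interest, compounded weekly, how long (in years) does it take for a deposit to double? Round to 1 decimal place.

5.8 years

(1 + 0.00229038)^(52t) = 2.
52t = ln 2 / ln(1 + 0.00229038) ≈ 0.69315/0.00228777 ≈ 302.9800.
t ≈ 5.8265.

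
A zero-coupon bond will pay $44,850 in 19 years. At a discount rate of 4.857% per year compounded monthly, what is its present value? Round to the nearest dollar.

Growth factor = (1 + 0.0040475)^228 ≈ 2.5117191698.
P = 44,850/2.5117191698 ≈ 17,856.2956.

$17,856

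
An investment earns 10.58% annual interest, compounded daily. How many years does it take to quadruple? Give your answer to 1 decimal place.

13.1 years

(1 + 0.000289863)^(365t) = 4.
365t = ln 4 / ln(1 + 0.000289863) ≈ 1.3863/0.000289821 ≈ 4783.2776.
t ≈ 13.1049.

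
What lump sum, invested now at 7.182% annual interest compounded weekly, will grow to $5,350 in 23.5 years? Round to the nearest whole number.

$991

Growth factor = (1 + 0.07182/52)^1222 ≈ 5.401115666.
P = 5,350/5.401115666 ≈ 990.5361.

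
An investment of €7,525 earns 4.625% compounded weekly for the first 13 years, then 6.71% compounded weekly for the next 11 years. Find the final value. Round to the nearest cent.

After 13 years at 4.625%: 7,525 × 1.8239104146 ≈ 13,724.9259.
Then 11 years at 6.71%: 13,724.9259 × 2.0909618864 ≈ 28,698.2969.

€28,698.30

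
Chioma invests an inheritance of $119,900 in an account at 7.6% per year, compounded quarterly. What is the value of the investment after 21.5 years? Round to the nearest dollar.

$605,061

Growth factor = (1 + 0.019)^86 ≈ 5.04637853722.
A ≈ 119,900 × 5.04637853722 ≈ 605,060.7866.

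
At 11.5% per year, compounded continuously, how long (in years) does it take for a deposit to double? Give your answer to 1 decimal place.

6.0 years

e^(0.115t) = 2, so 0.115t = ln 2 ≈ 0.69315.
t ≈ 0.69315/0.115 ≈ 6.0274.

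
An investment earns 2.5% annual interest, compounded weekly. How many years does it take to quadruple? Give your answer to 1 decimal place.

(1 + 0.000480769)^(52t) = 4.
52t = ln 4 / ln(1 + 0.000480769) ≈ 1.3863/0.000480654 ≈ 2884.1854.
t ≈ 55.4651.

55.5 years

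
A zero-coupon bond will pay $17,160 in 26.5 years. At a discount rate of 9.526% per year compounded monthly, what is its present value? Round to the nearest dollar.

Periodic rate = 9.526%/12 = 0.00793833; 318 periods.
P = 17,160/(1 + 0.09526/12)^318 ≈ 17,160/12.359475159 ≈ 1,388.4085.

$1,388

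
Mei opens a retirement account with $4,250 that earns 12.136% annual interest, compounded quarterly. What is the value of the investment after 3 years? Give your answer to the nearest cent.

Periodic rate = 12.136%/4 = 0.03034; periods = 4·3 = 12.
A = 4,250·(1 + 0.03034)^12 ≈ 4,250·1.431418826 ≈ 6,083.5300.

$6,083.53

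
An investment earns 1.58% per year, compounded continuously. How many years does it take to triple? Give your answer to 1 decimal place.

69.5 years

e^(0.0158t) = 3, so 0.0158t = ln 3 ≈ 1.0986.
t ≈ 1.0986/0.0158 ≈ 69.5324.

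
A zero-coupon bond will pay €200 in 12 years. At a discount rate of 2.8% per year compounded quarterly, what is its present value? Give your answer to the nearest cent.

Periodic rate = 2.8%/4 = 0.007; 48 periods.
P = 200/(1 + 0.007)^48 ≈ 200/1.397702 ≈ 143.0920.

€143.09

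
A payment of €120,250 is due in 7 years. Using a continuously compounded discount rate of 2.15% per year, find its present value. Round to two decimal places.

€103,448.40

P = A·e^(−rt) = 120,250·e^(−0.1505).
e^(−0.1505) ≈ 0.860277730007, so P ≈ 103,448.3970.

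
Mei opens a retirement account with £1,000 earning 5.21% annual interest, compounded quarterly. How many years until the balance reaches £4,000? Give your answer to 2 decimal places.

26.78 years

(1 + 0.013025)^(4t) = 4,000/1,000 = 4.
4t·ln(1 + 0.013025) = ln(4); 4t = 1.3863/0.0129409 ≈ 107.1250.
t ≈ 26.7813 years.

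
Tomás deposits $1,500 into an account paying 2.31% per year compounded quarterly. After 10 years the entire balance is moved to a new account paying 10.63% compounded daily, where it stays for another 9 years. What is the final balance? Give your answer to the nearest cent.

$4,915.34

After 10 years at 2.31%: 1,500 × 1.259022397 ≈ 1,888.5336.
Then 9 years at 10.63%: 1,888.5336 × 2.602729536 ≈ 4,915.3422.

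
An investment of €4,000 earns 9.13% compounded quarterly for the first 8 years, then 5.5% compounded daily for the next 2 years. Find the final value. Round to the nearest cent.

After 8 years at 9.13%: 4,000 × 2.05893533 ≈ 8,235.7413.
Then 2 years at 5.5%: 8,235.7413 × 1.11626882 ≈ 9,193.3012.

€9,193.30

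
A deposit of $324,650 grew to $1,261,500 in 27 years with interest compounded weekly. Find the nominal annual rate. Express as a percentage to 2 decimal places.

5.03%

(1 + r/52)^1404 = 1,261,500/324,650 = 3.88572.
1 + r/52 = 3.88572^(1/1404) ≈ 1.000967, so r/52 ≈ 0.000967212.
r ≈ 52·0.000967212 = 5.02950%.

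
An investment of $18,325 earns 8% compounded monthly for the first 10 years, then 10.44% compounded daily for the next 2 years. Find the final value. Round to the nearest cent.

$50,118.06

After 10 years at 8%: 18,325 × 2.2196402345 ≈ 40,674.9073.
Then 2 years at 10.44%: 40,674.9073 × 1.2321617467 ≈ 50,118.0648.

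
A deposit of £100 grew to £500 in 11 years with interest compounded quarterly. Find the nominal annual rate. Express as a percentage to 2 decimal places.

14.90%

(1 + r/4)^44 = 500/100 = 5.
1 + r/4 = 5^(1/44) ≈ 1.037255, so r/4 ≈ 0.0372553.
r ≈ 4·0.0372553 = 14.90214%.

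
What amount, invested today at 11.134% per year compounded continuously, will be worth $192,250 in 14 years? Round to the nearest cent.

P = A·e^(−rt) = 192,250·e^(−1.55876).
e^(−1.55876) ≈ 0.210396801548, so P ≈ 40,448.7851.

$40,448.79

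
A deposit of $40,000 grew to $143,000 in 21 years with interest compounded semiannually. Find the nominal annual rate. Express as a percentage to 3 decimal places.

6.159%

The 42-period growth factor is 143,000/40,000 = 3.575.
r/2 = 3.575^(1/42) − 1 ≈ 0.0307972, so r ≈ 2·0.0307972 = 6.15944%.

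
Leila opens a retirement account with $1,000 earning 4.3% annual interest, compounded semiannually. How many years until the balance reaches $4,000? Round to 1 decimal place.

We need (1 + 0.0215)^(2t) = 4, so 2t = ln 4 / ln 1.0215 ≈ 65.1695.
t ≈ 65.1695/2 = 32.5847 years.

32.6 years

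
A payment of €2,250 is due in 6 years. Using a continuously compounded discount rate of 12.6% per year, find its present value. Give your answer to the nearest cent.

€1,056.47

P = A·e^(−rt) = 2,250·e^(−0.756).
e^(−0.756) ≈ 0.469540839, so P ≈ 1,056.4669.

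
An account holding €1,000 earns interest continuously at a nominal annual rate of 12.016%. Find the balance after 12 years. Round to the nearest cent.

A = P·e^(rt) = 1,000·e^(0.12016·12) = 1,000·e^1.44192.
e^1.44192 ≈ 4.228807338, so A ≈ 4,228.8073.

€4,228.81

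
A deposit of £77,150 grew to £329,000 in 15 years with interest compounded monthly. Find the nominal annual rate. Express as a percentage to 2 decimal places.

9.71%

The 180-period growth factor is 329,000/77,150 = 4.26442.
r/12 = 4.26442^(1/180) − 1 ≈ 0.0080898, so r ≈ 12·0.0080898 = 9.70776%.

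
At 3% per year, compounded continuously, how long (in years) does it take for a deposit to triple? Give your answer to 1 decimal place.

e^(0.03t) = 3, so 0.03t = ln 3 ≈ 1.0986.
t ≈ 1.0986/0.03 ≈ 36.6204.

36.6 years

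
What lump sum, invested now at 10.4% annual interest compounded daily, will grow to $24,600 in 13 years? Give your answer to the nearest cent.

Periodic rate = 10.4%/365 = 0.000284932; 4745 periods.
P = 24,600/(1 + 0.104/365)^4745 ≈ 24,600/3.8644038343 ≈ 6,365.7943.

$6,365.79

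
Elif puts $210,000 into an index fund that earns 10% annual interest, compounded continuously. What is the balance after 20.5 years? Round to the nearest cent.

A = P·e^(rt) = 210,000·e^(0.1·20.5) = 210,000·e^2.05.
e^2.05 ≈ 7.767901106307, so A ≈ 1,631,259.2323.

$1,631,259.23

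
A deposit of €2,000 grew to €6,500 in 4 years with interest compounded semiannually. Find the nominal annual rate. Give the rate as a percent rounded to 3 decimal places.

The 8-period growth factor is 6,500/2,000 = 3.25.
r/2 = 3.25^(1/8) − 1 ≈ 0.158738, so r ≈ 2·0.158738 = 31.74769%.

31.748%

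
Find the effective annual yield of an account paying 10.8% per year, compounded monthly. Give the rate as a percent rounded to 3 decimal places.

EAR = (1 + 10.8%/12)^12 − 1 = (1 + 0.009)^12 − 1.
(1 + 0.009)^12 ≈ 1.11351, so EAR ≈ 11.35097%.

11.351%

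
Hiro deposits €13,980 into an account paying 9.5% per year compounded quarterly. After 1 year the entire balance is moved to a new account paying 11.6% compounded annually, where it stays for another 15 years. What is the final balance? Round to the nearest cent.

Phase 1: 13,980·(1 + 0.02375)^4 ≈ 15,356.1671.
Phase 2: 15,356.1671·(1 + 0.116)^15 ≈ 79,660.9992.

€79,661.00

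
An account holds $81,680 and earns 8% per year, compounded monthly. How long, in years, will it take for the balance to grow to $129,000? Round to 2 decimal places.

We need (1 + 0.00666667)^(12t) = 1.5793, so 12t = ln 1.5793 / ln 1.006667 ≈ 68.7787.
t ≈ 68.7787/12 = 5.7316 years.

5.73 years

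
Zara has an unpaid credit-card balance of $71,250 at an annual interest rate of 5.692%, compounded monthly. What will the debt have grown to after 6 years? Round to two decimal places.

Growth factor = (1 + 0.05692/12)^72 ≈ 1.40594908579.
A ≈ 71,250 × 1.40594908579 ≈ 100,173.8724.

$100,173.87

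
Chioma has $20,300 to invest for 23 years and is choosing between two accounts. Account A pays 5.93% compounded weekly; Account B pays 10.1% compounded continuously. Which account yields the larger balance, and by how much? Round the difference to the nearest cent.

Account A growth factor: (1 + 0.0593/52)^1196 ≈ 3.9083797638; balance ≈ 79,340.1092.
Account B growth factor: e^(0.101·23) = e^2.323 ≈ 10.2062471654; balance ≈ 207,186.8175.
Account B is larger by 127,846.7083.

Account B, by $127,846.71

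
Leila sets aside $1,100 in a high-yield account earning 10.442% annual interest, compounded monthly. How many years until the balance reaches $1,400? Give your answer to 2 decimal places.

2.32 years

(1 + 0.00870167)^(12t) = 1,400/1,100 = 1.2727.
12t·ln(1 + 0.00870167) = ln(1.2727); 12t = 0.24116/0.00866403 ≈ 27.8349.
t ≈ 2.3196 years.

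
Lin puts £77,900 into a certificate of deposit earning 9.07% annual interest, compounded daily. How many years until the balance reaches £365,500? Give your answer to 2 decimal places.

We need (1 + 0.000248493)^(365t) = 4.6919, so 365t = ln 4.6919 / ln 1.000248 ≈ 6221.6298.
t ≈ 6221.6298/365 = 17.0456 years.

17.05 years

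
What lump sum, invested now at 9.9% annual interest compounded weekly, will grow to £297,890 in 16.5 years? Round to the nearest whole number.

Growth factor = (1 + 0.099/52)^858 ≈ 5.11382166556.
P = 297,890/5.11382166556 ≈ 58,251.9336.

£58,252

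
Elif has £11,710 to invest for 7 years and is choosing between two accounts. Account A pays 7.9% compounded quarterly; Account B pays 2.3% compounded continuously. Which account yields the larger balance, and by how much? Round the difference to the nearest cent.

Account A growth factor: (1 + 0.01975)^28 ≈ 1.7291154515; balance ≈ 20,247.9419.
Account B growth factor: e^(0.023·7) = e^0.161 ≈ 1.1746849688; balance ≈ 13,755.5610.
Account A is larger by 6,492.3810.

Account A, by £6,492.38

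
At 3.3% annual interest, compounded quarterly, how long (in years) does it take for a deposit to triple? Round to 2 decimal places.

(1 + 0.00825)^(4t) = 3.
4t = ln 3 / ln(1 + 0.00825) ≈ 1.0986/0.00821615 ≈ 133.7137.
t ≈ 33.4284.

33.43 years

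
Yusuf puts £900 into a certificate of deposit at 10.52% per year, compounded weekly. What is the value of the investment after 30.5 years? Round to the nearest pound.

Periodic rate = 10.52%/52 = 0.00202308; periods = 52·30.5 = 1586.
A = 900·(1 + 0.1052/52)^1586 ≈ 900·24.664346727 ≈ 22,197.9121.

£22,198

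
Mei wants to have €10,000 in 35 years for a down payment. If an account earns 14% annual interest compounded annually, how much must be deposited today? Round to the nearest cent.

Growth factor = (1 + 0.14)^35 ≈ 98.10017831.
P = 10,000/98.10017831 ≈ 101.9366.

€101.94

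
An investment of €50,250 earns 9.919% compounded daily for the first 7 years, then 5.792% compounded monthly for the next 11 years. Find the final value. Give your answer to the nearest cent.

€189,963.81

Phase 1: 50,250·(1 + 0.09919/365)^2555 ≈ 100,609.4531.
Phase 2: 100,609.4531·(1 + 0.05792/12)^132 ≈ 189,963.8076.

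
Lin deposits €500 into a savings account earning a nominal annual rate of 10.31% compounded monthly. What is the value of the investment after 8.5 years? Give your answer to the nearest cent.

€1,196.57

Growth factor = (1 + 0.1031/12)^102 ≈ 2.393141102.
A ≈ 500 × 2.393141102 ≈ 1,196.5706.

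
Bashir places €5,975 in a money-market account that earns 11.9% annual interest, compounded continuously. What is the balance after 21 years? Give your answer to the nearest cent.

A = P·e^(rt) = 5,975·e^(0.119·21) = 5,975·e^2.499.
e^2.499 ≈ 12.170317556, so A ≈ 72,717.6474.

€72,717.65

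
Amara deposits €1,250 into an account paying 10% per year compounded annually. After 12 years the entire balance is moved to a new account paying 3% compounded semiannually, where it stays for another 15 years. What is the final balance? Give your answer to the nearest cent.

After 12 years at 10%: 1,250 × 3.138428377 ≈ 3,923.0355.
Then 15 years at 3%: 3,923.0355 × 1.56308022 ≈ 6,132.0191.

€6,132.02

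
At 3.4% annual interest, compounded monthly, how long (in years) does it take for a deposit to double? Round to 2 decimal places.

20.42 years

(1 + 0.00283333)^(12t) = 2.
12t = ln 2 / ln(1 + 0.00283333) ≈ 0.69315/0.00282933 ≈ 244.9866.
t ≈ 20.4155.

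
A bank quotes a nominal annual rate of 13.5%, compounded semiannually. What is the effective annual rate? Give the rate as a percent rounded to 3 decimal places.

EAR = (1 + 13.5%/2)^2 − 1 = (1 + 0.0675)^2 − 1.
(1 + 0.0675)^2 ≈ 1.139556, so EAR ≈ 13.95562%.

13.956%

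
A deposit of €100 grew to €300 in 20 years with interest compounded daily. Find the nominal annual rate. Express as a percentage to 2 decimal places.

5.49%

(1 + r/365)^7300 = 300/100 = 3.
1 + r/365 = 3^(1/7300) ≈ 1.000151, so r/365 ≈ 0.000150506.
r ≈ 365·0.000150506 = 5.49347%.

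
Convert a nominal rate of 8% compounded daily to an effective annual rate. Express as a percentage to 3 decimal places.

8.328%

One year is 365 periods at 0.000219178 each: (1 + 0.000219178)^365 ≈ 1.083278.
EAR = 1.083278 − 1 ≈ 8.32776%.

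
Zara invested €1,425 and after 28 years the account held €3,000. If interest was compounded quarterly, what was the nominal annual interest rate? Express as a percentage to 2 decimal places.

(1 + r/4)^112 = 3,000/1,425 = 2.10526.
1 + r/4 = 2.10526^(1/112) ≈ 1.006669, so r/4 ≈ 0.00666893.
r ≈ 4·0.00666893 = 2.66757%.

2.67%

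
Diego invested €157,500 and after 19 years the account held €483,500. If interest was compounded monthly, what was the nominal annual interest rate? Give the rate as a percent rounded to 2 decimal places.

5.92%

The 228-period growth factor is 483,500/157,500 = 3.06984.
r/12 = 3.06984^(1/228) − 1 ≈ 0.00493153, so r ≈ 12·0.00493153 = 5.91784%.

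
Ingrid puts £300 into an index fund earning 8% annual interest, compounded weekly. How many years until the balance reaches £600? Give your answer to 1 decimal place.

We need (1 + 0.00153846)^(52t) = 2, so 52t = ln 2 / ln 1.001538 ≈ 450.8922.
t ≈ 450.8922/52 = 8.6710 years.

8.7 years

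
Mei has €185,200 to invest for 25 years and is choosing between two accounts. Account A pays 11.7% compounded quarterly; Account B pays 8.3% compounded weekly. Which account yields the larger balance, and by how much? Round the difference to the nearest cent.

Account A growth factor: (1 + 0.02925)^100 ≈ 17.868478213; balance ≈ 3,309,242.1650.
Account B growth factor: (1 + 0.083/52)^1300 ≈ 7.951382003223; balance ≈ 1,472,595.9470.
Account A is larger by 1,836,646.2181.

Account A, by €1,836,646.22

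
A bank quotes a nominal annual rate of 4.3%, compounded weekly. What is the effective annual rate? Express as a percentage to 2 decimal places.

EAR = (1 + 4.3%/52)^52 − 1 = (1 + 0.000826923)^52 − 1.
(1 + 0.000826923)^52 ≈ 1.043919, so EAR ≈ 4.39193%.

4.39%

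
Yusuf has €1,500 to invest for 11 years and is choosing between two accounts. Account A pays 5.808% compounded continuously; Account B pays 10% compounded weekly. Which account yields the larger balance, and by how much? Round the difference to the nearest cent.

Account B, by €1,659.95

Account A growth factor: e^(0.05808·11) = e^0.63888 ≈ 1.89435801; balance ≈ 2,841.5370.
Account B growth factor: (1 + 0.1/52)^572 ≈ 3.000994284; balance ≈ 4,501.4914.
Account B is larger by 1,659.9544.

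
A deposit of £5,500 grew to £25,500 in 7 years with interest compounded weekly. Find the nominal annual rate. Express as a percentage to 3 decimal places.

21.960%

The 364-period growth factor is 25,500/5,500 = 4.63636.
r/52 = 4.63636^(1/364) − 1 ≈ 0.00422299, so r ≈ 52·0.00422299 = 21.95953%.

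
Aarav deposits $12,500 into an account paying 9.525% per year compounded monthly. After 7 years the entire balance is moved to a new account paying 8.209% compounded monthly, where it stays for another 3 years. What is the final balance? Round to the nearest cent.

$31,040.04

After 7 years at 9.525%: 12,500 × 1.9427757622 ≈ 24,284.6970.
Then 3 years at 8.209%: 24,284.6970 × 1.278172695 ≈ 31,040.0366.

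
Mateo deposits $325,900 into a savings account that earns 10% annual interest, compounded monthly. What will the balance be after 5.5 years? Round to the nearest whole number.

Growth factor = (1 + 0.1/12)^66 ≈ 1.72930740733.
A ≈ 325,900 × 1.72930740733 ≈ 563,581.2841.

$563,581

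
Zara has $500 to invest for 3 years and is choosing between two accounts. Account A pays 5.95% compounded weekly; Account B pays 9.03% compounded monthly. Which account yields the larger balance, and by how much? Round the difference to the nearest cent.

Account A growth factor: (1 + 0.0595/52)^156 ≈ 1.1953009; balance ≈ 597.6505.
Account B growth factor: (1 + 0.007525)^36 ≈ 1.30981489; balance ≈ 654.9074.
Account B is larger by 57.2570.

Account B, by $57.26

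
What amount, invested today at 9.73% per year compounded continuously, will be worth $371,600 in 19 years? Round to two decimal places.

P = A·e^(−rt) = 371,600·e^(−1.8487).
e^(−1.8487) ≈ 0.157441707553, so P ≈ 58,505.3385.

$58,505.34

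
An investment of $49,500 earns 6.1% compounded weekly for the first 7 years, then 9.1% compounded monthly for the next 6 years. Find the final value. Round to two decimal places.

Phase 1: 49,500·(1 + 0.061/52)^364 ≈ 75,847.3231.
Phase 2: 75,847.3231·(1 + 0.091/12)^72 ≈ 130,668.3679.

$130,668.37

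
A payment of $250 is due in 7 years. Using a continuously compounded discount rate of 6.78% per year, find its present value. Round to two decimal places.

$155.53

P = A·e^(−rt) = 250·e^(−0.4746).
e^(−0.4746) ≈ 0.62213386, so P ≈ 155.5335.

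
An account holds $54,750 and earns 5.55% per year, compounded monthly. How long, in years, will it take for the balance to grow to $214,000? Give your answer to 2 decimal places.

We need (1 + 0.004625)^(12t) = 3.9087, so 12t = ln 3.9087 / ln 1.004625 ≈ 295.4267.
t ≈ 295.4267/12 = 24.6189 years.

24.62 years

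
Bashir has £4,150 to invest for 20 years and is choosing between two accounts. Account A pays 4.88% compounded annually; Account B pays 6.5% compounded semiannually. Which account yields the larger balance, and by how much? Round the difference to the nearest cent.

A: (1 + 0.0488)^20 ≈ 2.5933048582, so 4,150 × 2.5933048582 ≈ 10,762.2152.
B: (1 + 0.0325)^40 ≈ 3.5942014341, so 4,150 × 3.5942014341 ≈ 14,915.9360.
Difference ≈ 4,153.7208 in favor of B.

Account B, by £4,153.72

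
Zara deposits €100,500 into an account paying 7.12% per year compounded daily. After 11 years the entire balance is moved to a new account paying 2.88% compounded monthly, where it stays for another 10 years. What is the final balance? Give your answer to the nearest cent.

€293,223.85

After 11 years at 7.12%: 100,500 × 2.18829701173 ≈ 219,923.8497.
Then 10 years at 2.88%: 219,923.8497 × 1.33329717318 ≈ 293,223.8471.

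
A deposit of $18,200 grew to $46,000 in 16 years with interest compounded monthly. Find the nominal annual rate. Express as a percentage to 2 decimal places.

5.81%

(1 + r/12)^192 = 46,000/18,200 = 2.52747.
1 + r/12 = 2.52747^(1/192) ≈ 1.004841, so r/12 ≈ 0.00484095.
r ≈ 12·0.00484095 = 5.80914%.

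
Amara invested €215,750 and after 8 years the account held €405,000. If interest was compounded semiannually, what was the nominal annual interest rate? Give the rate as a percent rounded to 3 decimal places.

8.029%

The 16-period growth factor is 405,000/215,750 = 1.87717.
r/2 = 1.87717^(1/16) − 1 ≈ 0.0401453, so r ≈ 2·0.0401453 = 8.02906%.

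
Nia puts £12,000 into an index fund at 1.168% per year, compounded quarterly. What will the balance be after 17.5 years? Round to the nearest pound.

Periodic rate = 1.168%/4 = 0.00292; periods = 4·17.5 = 70.
A = 12,000·(1 + 0.00292)^70 ≈ 12,000·1.2264234332 ≈ 14,717.0812.

£14,717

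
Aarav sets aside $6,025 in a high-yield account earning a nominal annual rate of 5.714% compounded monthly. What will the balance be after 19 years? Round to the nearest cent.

$17,796.48

Periodic rate = 5.714%/12 = 0.00476167; periods = 12·19 = 228.
A = 6,025·(1 + 0.05714/12)^228 ≈ 6,025·2.95377319 ≈ 17,796.4835.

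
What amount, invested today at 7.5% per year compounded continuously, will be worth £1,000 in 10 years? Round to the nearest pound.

P = A·e^(−rt) = 1,000·e^(−0.75).
e^(−0.75) ≈ 0.472366553, so P ≈ 472.3666.

£472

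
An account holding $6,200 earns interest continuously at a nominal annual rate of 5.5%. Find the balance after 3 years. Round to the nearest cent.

A = P·e^(rt) = 6,200·e^(0.055·3) = 6,200·e^0.165.
e^0.165 ≈ 1.179393119, so A ≈ 7,312.2373.

$7,312.24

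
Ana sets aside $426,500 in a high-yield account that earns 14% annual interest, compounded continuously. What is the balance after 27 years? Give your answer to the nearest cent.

$18,687,541.80

A = P·e^(rt) = 426,500·e^(0.14·27) = 426,500·e^3.78.
e^3.78 ≈ 43.816041735574, so A ≈ 18,687,541.8002.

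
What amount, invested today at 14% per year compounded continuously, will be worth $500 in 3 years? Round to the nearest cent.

$328.52

P = A·e^(−rt) = 500·e^(−0.42).
e^(−0.42) ≈ 0.65704682, so P ≈ 328.5234.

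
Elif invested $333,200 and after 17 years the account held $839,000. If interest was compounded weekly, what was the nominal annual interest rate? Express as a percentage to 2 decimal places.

(1 + r/52)^884 = 839,000/333,200 = 2.51801.
1 + r/52 = 2.51801^(1/884) ≈ 1.001045, so r/52 ≈ 0.00104519.
r ≈ 52·0.00104519 = 5.43500%.

5.44%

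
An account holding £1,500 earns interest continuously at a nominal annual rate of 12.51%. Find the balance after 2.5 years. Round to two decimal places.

£2,050.77

A = P·e^(rt) = 1,500·e^(0.1251·2.5) = 1,500·e^0.31275.
e^0.31275 ≈ 1.367179693, so A ≈ 2,050.7695.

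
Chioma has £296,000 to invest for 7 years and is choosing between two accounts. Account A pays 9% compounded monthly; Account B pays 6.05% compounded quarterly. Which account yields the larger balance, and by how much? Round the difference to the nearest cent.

A: (1 + 0.0075)^84 ≈ 1.87320196335, so 296,000 × 1.87320196335 ≈ 554,467.7812.
B: (1 + 0.015125)^28 ≈ 1.5224626882, so 296,000 × 1.5224626882 ≈ 450,648.9557.
Difference ≈ 103,818.8254 in favor of A.

Account A, by £103,818.83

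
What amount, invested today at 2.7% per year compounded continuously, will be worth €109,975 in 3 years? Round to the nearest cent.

€101,418.25

P = A·e^(−rt) = 109,975·e^(−0.081).
e^(−0.081) ≈ 0.922193691445, so P ≈ 101,418.2512.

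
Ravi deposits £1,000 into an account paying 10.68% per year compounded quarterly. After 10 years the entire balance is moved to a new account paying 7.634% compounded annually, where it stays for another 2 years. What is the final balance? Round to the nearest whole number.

£3,324

Phase 1: 1,000·(1 + 0.0267)^40 ≈ 2,869.0788.
Phase 2: 2,869.0788·(1 + 0.07634)^2 ≈ 3,323.8502.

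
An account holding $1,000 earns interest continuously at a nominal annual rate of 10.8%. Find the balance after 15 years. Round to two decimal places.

A = P·e^(rt) = 1,000·e^(0.108·15) = 1,000·e^1.62.
e^1.62 ≈ 5.053090317, so A ≈ 5,053.0903.

$5,053.09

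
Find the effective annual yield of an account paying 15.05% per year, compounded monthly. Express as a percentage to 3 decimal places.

EAR = (1 + 15.05%/12)^12 − 1 = (1 + 0.0125417)^12 − 1.
(1 + 0.0125417)^12 ≈ 1.161328, so EAR ≈ 16.13279%.

16.133%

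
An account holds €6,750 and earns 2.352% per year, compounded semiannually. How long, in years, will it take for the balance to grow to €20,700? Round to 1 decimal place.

47.9 years

We need (1 + 0.01176)^(2t) = 3.0667, so 2t = ln 3.0667 / ln 1.01176 ≈ 95.8476.
t ≈ 95.8476/2 = 47.9238 years.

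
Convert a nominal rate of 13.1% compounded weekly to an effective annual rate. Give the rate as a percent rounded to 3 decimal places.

EAR = (1 + 13.1%/52)^52 − 1 = (1 + 0.00251923)^52 − 1.
(1 + 0.00251923)^52 ≈ 1.13978, so EAR ≈ 13.97800%.

13.978%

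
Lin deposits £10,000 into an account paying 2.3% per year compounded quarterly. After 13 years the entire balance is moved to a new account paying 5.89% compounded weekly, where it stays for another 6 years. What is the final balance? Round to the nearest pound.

Phase 1: 10,000·(1 + 0.00575)^52 ≈ 13,473.5533.
Phase 2: 13,473.5533·(1 + 0.0589/52)^312 ≈ 19,181.1640.

£19,181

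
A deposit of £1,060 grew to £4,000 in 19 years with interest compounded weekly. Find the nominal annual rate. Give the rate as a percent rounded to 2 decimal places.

6.99%

(1 + r/52)^988 = 4,000/1,060 = 3.77358.
1 + r/52 = 3.77358^(1/988) ≈ 1.001345, so r/52 ≈ 0.00134506.
r ≈ 52·0.00134506 = 6.99431%.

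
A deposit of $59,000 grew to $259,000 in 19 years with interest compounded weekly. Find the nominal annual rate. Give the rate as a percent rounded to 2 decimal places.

7.79%

(1 + r/52)^988 = 259,000/59,000 = 4.38983.
1 + r/52 = 4.38983^(1/988) ≈ 1.001498, so r/52 ≈ 0.00149838.
r ≈ 52·0.00149838 = 7.79157%.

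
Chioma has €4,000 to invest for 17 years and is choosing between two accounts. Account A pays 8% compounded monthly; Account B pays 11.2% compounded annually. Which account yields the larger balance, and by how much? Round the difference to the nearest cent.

Account A growth factor: (1 + 0.08/12)^204 ≈ 3.8786482921; balance ≈ 15,514.5932.
Account B growth factor: (1 + 0.112)^17 ≈ 6.0782895299; balance ≈ 24,313.1581.
Account B is larger by 8,798.5650.

Account B, by €8,798.56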